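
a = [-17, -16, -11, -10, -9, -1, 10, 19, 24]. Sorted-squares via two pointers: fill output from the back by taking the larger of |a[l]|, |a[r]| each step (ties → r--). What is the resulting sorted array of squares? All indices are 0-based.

[0,8] |-17|<=|24| out[8]=576 → r--
[0,7] |-17|<=|19| out[7]=361 → r--
[0,6] |-17|>|10| out[6]=289 → l++
[1,6] |-16|>|10| out[5]=256 → l++
[2,6] |-11|>|10| out[4]=121 → l++
[3,6] |-10|<=|10| out[3]=100 → r--
[3,5] |-10|>|-1| out[2]=100 → l++
[4,5] |-9|>|-1| out[1]=81 → l++
[5,5] |-1|<=|-1| out[0]=1 → r--

[1, 81, 100, 100, 121, 256, 289, 361, 576]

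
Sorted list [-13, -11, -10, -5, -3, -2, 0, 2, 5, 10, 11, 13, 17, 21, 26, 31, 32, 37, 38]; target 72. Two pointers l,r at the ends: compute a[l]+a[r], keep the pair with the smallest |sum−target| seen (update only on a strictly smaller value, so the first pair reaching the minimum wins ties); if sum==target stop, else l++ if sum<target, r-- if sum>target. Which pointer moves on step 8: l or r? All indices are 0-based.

l

[0,18] -13+38=25 d=47 * → l++
[1,18] -11+38=27 d=45 * → l++
[2,18] -10+38=28 d=44 * → l++
[3,18] -5+38=33 d=39 * → l++
[4,18] -3+38=35 d=37 * → l++
[5,18] -2+38=36 d=36 * → l++
[6,18] 0+38=38 d=34 * → l++
[7,18] 2+38=40 d=32 * → l++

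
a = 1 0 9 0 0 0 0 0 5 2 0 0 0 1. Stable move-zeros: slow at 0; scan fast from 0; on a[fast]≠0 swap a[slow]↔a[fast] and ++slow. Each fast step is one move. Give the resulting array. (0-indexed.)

(s=0,f=0) a[fast]=1≠0 swap→a[0]=1 → slow++,fast++
(s=1,f=1) a[fast]=0 → fast++
(s=1,f=2) a[fast]=9≠0 swap→a[1]=9 → slow++,fast++
(s=2,f=3) a[fast]=0 → fast++
(s=2,f=4) a[fast]=0 → fast++
(s=2,f=5) a[fast]=0 → fast++
(s=2,f=6) a[fast]=0 → fast++
(s=2,f=7) a[fast]=0 → fast++
(s=2,f=8) a[fast]=5≠0 swap→a[2]=5 → slow++,fast++
(s=3,f=9) a[fast]=2≠0 swap→a[3]=2 → slow++,fast++
(s=4,f=10) a[fast]=0 → fast++
(s=4,f=11) a[fast]=0 → fast++
(s=4,f=12) a[fast]=0 → fast++
(s=4,f=13) a[fast]=1≠0 swap→a[4]=1 → slow++,fast++

[1, 9, 5, 2, 1, 0, 0, 0, 0, 0, 0, 0, 0, 0]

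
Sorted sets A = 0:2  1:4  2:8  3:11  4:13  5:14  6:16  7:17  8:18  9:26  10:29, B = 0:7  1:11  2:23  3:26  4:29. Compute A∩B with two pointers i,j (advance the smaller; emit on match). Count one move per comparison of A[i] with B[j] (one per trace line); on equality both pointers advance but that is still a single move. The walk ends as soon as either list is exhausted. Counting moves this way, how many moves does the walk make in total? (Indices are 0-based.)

13 moves

[i=0,j=0] 2<7 → i++
[i=1,j=0] 4<7 → i++
[i=2,j=0] 8>7 → j++
[i=2,j=1] 8<11 → i++
[i=3,j=1] 11==11 emit → i++,j++
[i=4,j=2] 13<23 → i++
[i=5,j=2] 14<23 → i++
[i=6,j=2] 16<23 → i++
[i=7,j=2] 17<23 → i++
[i=8,j=2] 18<23 → i++
[i=9,j=2] 26>23 → j++
[i=9,j=3] 26==26 emit → i++,j++
[i=10,j=4] 29==29 emit → i++,j++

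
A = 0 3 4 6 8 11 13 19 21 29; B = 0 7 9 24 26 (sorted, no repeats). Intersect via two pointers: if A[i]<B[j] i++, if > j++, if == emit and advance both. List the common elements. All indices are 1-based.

i=1 j=1: 0==0 emit, i++,j++
i=2 j=2: 3<7, i++
i=3 j=2: 4<7, i++
i=4 j=2: 6<7, i++
i=5 j=2: 8>7, j++
i=5 j=3: 8<9, i++
i=6 j=3: 11>9, j++
i=6 j=4: 11<24, i++
i=7 j=4: 13<24, i++
i=8 j=4: 19<24, i++
i=9 j=4: 21<24, i++
i=10 j=4: 29>24, j++
i=10 j=5: 29>26, j++

intersection = [0]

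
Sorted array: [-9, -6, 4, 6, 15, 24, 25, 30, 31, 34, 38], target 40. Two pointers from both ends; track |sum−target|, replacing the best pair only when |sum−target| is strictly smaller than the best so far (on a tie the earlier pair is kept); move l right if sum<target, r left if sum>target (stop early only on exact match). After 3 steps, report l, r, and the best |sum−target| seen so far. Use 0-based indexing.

l=0 r=10: -9+38=29 d=11 *, l++
l=1 r=10: -6+38=32 d=8 *, l++
l=2 r=10: 4+38=42 d=2 *, r--

l=2, r=9, best |Δ|=2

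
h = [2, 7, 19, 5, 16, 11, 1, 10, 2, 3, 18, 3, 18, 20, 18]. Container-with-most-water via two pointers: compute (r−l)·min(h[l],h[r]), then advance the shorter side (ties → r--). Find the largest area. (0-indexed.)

max area = 216

l=0 r=14: min(2,18)*14=28 best=28 *, l++
l=1 r=14: min(7,18)*13=91 best=91 *, l++
l=2 r=14: min(19,18)*12=216 best=216 *, r--
l=2 r=13: min(19,20)*11=209 best=216, l++
l=3 r=13: min(5,20)*10=50 best=216, l++
l=4 r=13: min(16,20)*9=144 best=216, l++
l=5 r=13: min(11,20)*8=88 best=216, l++
l=6 r=13: min(1,20)*7=7 best=216, l++
l=7 r=13: min(10,20)*6=60 best=216, l++
l=8 r=13: min(2,20)*5=10 best=216, l++
l=9 r=13: min(3,20)*4=12 best=216, l++
l=10 r=13: min(18,20)*3=54 best=216, l++
l=11 r=13: min(3,20)*2=6 best=216, l++
l=12 r=13: min(18,20)*1=18 best=216, l++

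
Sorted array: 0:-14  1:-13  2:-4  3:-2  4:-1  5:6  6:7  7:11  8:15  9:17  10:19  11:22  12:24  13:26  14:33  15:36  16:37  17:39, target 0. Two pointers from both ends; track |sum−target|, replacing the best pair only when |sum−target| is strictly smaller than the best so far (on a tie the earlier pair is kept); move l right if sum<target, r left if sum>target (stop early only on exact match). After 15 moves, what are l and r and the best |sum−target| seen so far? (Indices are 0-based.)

l=2, r=4, best |Δ|=1

[0,17] -14+39=25 d=25 * → r--
[0,16] -14+37=23 d=23 * → r--
[0,15] -14+36=22 d=22 * → r--
[0,14] -14+33=19 d=19 * → r--
[0,13] -14+26=12 d=12 * → r--
[0,12] -14+24=10 d=10 * → r--
[0,11] -14+22=8 d=8 * → r--
[0,10] -14+19=5 d=5 * → r--
[0,9] -14+17=3 d=3 * → r--
[0,8] -14+15=1 d=1 * → r--
[0,7] -14+11=-3 d=3 → l++
[1,7] -13+11=-2 d=2 → l++
[2,7] -4+11=7 d=7 → r--
[2,6] -4+7=3 d=3 → r--
[2,5] -4+6=2 d=2 → r--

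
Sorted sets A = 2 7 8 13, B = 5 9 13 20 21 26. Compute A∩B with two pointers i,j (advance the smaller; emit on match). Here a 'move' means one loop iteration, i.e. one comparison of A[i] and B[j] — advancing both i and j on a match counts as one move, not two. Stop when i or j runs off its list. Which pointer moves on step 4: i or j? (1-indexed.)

[i=1,j=1] 2<5 → i++
[i=2,j=1] 7>5 → j++
[i=2,j=2] 7<9 → i++
[i=3,j=2] 8<9 → i++

i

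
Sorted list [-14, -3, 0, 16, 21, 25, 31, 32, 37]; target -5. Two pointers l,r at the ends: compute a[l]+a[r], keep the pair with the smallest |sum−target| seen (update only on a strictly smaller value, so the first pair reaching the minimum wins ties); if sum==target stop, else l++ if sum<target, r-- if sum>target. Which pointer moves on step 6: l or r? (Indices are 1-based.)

r

l=1 r=9: -14+37=23 d=28 *, r--
l=1 r=8: -14+32=18 d=23 *, r--
l=1 r=7: -14+31=17 d=22 *, r--
l=1 r=6: -14+25=11 d=16 *, r--
l=1 r=5: -14+21=7 d=12 *, r--
l=1 r=4: -14+16=2 d=7 *, r--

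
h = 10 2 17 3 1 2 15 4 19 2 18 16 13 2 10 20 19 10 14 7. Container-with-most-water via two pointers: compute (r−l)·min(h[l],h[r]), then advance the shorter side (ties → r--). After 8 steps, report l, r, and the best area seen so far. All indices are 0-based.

l=0 r=19: min(10,7)*19=133 best=133 *, r--
l=0 r=18: min(10,14)*18=180 best=180 *, l++
l=1 r=18: min(2,14)*17=34 best=180, l++
l=2 r=18: min(17,14)*16=224 best=224 *, r--
l=2 r=17: min(17,10)*15=150 best=224, r--
l=2 r=16: min(17,19)*14=238 best=238 *, l++
l=3 r=16: min(3,19)*13=39 best=238, l++
l=4 r=16: min(1,19)*12=12 best=238, l++

l=5, r=16, best area=238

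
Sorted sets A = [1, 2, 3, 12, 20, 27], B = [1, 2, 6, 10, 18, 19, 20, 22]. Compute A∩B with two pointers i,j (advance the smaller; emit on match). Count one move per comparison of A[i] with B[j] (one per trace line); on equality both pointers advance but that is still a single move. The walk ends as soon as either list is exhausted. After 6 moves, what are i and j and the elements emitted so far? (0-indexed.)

i=4, j=4, emitted=[1, 2]

i=0 j=0: 1==1 emit, i++,j++
i=1 j=1: 2==2 emit, i++,j++
i=2 j=2: 3<6, i++
i=3 j=2: 12>6, j++
i=3 j=3: 12>10, j++
i=3 j=4: 12<18, i++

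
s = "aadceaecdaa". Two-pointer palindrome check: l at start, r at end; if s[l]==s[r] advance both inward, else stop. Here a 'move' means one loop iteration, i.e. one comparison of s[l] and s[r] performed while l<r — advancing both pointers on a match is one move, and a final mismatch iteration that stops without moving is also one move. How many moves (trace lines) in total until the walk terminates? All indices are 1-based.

5 moves

[1,11] 'a'=='a' → l++,r--
[2,10] 'a'=='a' → l++,r--
[3,9] 'd'=='d' → l++,r--
[4,8] 'c'=='c' → l++,r--
[5,7] 'e'=='e' → l++,r--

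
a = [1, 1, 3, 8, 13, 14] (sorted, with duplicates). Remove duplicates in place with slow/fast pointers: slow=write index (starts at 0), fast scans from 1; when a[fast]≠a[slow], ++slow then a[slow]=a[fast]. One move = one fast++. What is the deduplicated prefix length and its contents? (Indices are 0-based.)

length 5; prefix = [1, 3, 8, 13, 14]

slow=0 fast=1: a[fast]=1=a[slow] dup, fast++
slow=0 fast=2: a[fast]=3≠a[slow]=1 write a[1]=3, slow++,fast++
slow=1 fast=3: a[fast]=8≠a[slow]=3 write a[2]=8, slow++,fast++
slow=2 fast=4: a[fast]=13≠a[slow]=8 write a[3]=13, slow++,fast++
slow=3 fast=5: a[fast]=14≠a[slow]=13 write a[4]=14, slow++,fast++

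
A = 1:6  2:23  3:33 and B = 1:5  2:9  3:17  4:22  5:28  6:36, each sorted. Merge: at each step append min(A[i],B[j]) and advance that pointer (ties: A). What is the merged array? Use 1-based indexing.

[5, 6, 9, 17, 22, 23, 28, 33, 36]

i=1 j=1: A[i]=6>B[j]=5 take 5, j++
i=1 j=2: A[i]=6<=B[j]=9 take 6, i++
i=2 j=2: A[i]=23>B[j]=9 take 9, j++
i=2 j=3: A[i]=23>B[j]=17 take 17, j++
i=2 j=4: A[i]=23>B[j]=22 take 22, j++
i=2 j=5: A[i]=23<=B[j]=28 take 23, i++
i=3 j=5: A[i]=33>B[j]=28 take 28, j++
i=3 j=6: A[i]=33<=B[j]=36 take 33, i++
i=4 j=6: A done, take B[j]=36, j++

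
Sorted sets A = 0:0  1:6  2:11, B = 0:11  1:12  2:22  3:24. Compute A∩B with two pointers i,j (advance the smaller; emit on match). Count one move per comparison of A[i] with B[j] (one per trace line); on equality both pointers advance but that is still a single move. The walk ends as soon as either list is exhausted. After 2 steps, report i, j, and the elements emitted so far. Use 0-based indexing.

i=2, j=0, emitted=[]

[i=0,j=0] 0<11 → i++
[i=1,j=0] 6<11 → i++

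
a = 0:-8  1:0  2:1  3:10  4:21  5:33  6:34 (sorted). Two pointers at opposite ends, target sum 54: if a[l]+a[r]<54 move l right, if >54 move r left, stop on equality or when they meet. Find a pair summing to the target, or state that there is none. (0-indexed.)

(21, 33)

l=0 r=6: -8+34=26 <54, l++
l=1 r=6: 0+34=34 <54, l++
l=2 r=6: 1+34=35 <54, l++
l=3 r=6: 10+34=44 <54, l++
l=4 r=6: 21+34=55 >54, r--
l=4 r=5: 21+33=54, found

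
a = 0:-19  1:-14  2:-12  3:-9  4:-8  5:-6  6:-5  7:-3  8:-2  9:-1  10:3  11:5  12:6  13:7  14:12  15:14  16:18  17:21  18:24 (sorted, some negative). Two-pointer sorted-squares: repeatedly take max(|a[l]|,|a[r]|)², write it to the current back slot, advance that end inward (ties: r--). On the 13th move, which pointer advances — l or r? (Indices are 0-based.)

l

[0,18] |-19|<=|24| out[18]=576 → r--
[0,17] |-19|<=|21| out[17]=441 → r--
[0,16] |-19|>|18| out[16]=361 → l++
[1,16] |-14|<=|18| out[15]=324 → r--
[1,15] |-14|<=|14| out[14]=196 → r--
[1,14] |-14|>|12| out[13]=196 → l++
[2,14] |-12|<=|12| out[12]=144 → r--
[2,13] |-12|>|7| out[11]=144 → l++
[3,13] |-9|>|7| out[10]=81 → l++
[4,13] |-8|>|7| out[9]=64 → l++
[5,13] |-6|<=|7| out[8]=49 → r--
[5,12] |-6|<=|6| out[7]=36 → r--
[5,11] |-6|>|5| out[6]=36 → l++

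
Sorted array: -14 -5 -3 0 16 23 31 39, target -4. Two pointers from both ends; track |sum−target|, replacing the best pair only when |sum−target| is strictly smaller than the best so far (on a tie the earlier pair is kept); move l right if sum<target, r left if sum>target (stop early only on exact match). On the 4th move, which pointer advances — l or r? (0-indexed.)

r

l=0 r=7: -14+39=25 d=29 *, r--
l=0 r=6: -14+31=17 d=21 *, r--
l=0 r=5: -14+23=9 d=13 *, r--
l=0 r=4: -14+16=2 d=6 *, r--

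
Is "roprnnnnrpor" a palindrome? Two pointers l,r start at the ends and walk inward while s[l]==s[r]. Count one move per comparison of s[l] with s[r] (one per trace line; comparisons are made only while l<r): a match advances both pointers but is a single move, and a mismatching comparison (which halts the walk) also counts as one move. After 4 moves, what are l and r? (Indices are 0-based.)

[0,11] 'r'=='r' → l++,r--
[1,10] 'o'=='o' → l++,r--
[2,9] 'p'=='p' → l++,r--
[3,8] 'r'=='r' → l++,r--

l=4, r=7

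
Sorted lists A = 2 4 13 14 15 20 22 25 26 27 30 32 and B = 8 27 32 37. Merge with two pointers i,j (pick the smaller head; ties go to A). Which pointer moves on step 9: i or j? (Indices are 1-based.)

[i=1,j=1] A[i]=2<=B[j]=8 take 2 → i++
[i=2,j=1] A[i]=4<=B[j]=8 take 4 → i++
[i=3,j=1] A[i]=13>B[j]=8 take 8 → j++
[i=3,j=2] A[i]=13<=B[j]=27 take 13 → i++
[i=4,j=2] A[i]=14<=B[j]=27 take 14 → i++
[i=5,j=2] A[i]=15<=B[j]=27 take 15 → i++
[i=6,j=2] A[i]=20<=B[j]=27 take 20 → i++
[i=7,j=2] A[i]=22<=B[j]=27 take 22 → i++
[i=8,j=2] A[i]=25<=B[j]=27 take 25 → i++

i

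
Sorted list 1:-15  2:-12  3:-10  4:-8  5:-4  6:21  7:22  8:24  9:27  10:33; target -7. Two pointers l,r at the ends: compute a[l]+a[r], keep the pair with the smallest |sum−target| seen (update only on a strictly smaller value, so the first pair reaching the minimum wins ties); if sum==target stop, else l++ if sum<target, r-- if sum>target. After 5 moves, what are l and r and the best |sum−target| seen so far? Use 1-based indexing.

[1,10] -15+33=18 d=25 * → r--
[1,9] -15+27=12 d=19 * → r--
[1,8] -15+24=9 d=16 * → r--
[1,7] -15+22=7 d=14 * → r--
[1,6] -15+21=6 d=13 * → r--

l=1, r=5, best |Δ|=13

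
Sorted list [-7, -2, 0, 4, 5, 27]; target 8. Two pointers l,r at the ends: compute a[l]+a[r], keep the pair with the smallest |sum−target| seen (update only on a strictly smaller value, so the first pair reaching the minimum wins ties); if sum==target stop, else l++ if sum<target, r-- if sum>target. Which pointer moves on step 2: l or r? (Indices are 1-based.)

[1,6] -7+27=20 d=12 * → r--
[1,5] -7+5=-2 d=10 * → l++

l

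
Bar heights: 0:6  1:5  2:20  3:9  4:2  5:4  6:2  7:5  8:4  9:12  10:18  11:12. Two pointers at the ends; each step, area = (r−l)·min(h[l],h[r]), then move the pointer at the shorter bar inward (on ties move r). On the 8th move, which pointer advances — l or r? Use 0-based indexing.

r

l=0 r=11: min(6,12)*11=66 best=66 *, l++
l=1 r=11: min(5,12)*10=50 best=66, l++
l=2 r=11: min(20,12)*9=108 best=108 *, r--
l=2 r=10: min(20,18)*8=144 best=144 *, r--
l=2 r=9: min(20,12)*7=84 best=144, r--
l=2 r=8: min(20,4)*6=24 best=144, r--
l=2 r=7: min(20,5)*5=25 best=144, r--
l=2 r=6: min(20,2)*4=8 best=144, r--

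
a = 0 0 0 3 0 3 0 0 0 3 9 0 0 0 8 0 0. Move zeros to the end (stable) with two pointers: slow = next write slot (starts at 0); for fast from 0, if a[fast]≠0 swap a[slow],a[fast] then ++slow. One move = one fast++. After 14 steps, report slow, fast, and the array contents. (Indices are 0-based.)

slow=4, fast=14, a=[3, 3, 3, 9, 0, 0, 0, 0, 0, 0, 0, 0, 0, 0, 8, 0, 0]

slow=0 fast=0: a[fast]=0, fast++
slow=0 fast=1: a[fast]=0, fast++
slow=0 fast=2: a[fast]=0, fast++
slow=0 fast=3: a[fast]=3≠0 swap→a[0]=3, slow++,fast++
slow=1 fast=4: a[fast]=0, fast++
slow=1 fast=5: a[fast]=3≠0 swap→a[1]=3, slow++,fast++
slow=2 fast=6: a[fast]=0, fast++
slow=2 fast=7: a[fast]=0, fast++
slow=2 fast=8: a[fast]=0, fast++
slow=2 fast=9: a[fast]=3≠0 swap→a[2]=3, slow++,fast++
slow=3 fast=10: a[fast]=9≠0 swap→a[3]=9, slow++,fast++
slow=4 fast=11: a[fast]=0, fast++
slow=4 fast=12: a[fast]=0, fast++
slow=4 fast=13: a[fast]=0, fast++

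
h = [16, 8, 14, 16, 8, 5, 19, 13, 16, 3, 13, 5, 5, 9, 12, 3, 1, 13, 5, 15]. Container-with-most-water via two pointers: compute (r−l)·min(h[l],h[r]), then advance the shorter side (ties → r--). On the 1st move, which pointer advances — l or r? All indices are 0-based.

[0,19] min(16,15)*19=285 best=285 * → r--

r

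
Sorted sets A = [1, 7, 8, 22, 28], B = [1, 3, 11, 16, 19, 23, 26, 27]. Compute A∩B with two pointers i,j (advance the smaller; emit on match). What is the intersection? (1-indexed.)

intersection = [1]

i=1 j=1: 1==1 emit, i++,j++
i=2 j=2: 7>3, j++
i=2 j=3: 7<11, i++
i=3 j=3: 8<11, i++
i=4 j=3: 22>11, j++
i=4 j=4: 22>16, j++
i=4 j=5: 22>19, j++
i=4 j=6: 22<23, i++
i=5 j=6: 28>23, j++
i=5 j=7: 28>26, j++
i=5 j=8: 28>27, j++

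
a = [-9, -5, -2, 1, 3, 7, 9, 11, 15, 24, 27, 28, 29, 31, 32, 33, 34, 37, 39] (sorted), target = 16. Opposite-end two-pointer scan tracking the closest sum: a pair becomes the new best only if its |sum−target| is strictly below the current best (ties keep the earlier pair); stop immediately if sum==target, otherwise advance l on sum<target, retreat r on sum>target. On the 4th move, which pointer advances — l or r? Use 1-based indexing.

r

[1,19] -9+39=30 d=14 * → r--
[1,18] -9+37=28 d=12 * → r--
[1,17] -9+34=25 d=9 * → r--
[1,16] -9+33=24 d=8 * → r--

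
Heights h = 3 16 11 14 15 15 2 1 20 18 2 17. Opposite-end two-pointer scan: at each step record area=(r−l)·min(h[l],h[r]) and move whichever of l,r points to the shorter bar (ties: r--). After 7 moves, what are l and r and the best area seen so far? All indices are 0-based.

l=0 r=11: min(3,17)*11=33 best=33 *, l++
l=1 r=11: min(16,17)*10=160 best=160 *, l++
l=2 r=11: min(11,17)*9=99 best=160, l++
l=3 r=11: min(14,17)*8=112 best=160, l++
l=4 r=11: min(15,17)*7=105 best=160, l++
l=5 r=11: min(15,17)*6=90 best=160, l++
l=6 r=11: min(2,17)*5=10 best=160, l++

l=7, r=11, best area=160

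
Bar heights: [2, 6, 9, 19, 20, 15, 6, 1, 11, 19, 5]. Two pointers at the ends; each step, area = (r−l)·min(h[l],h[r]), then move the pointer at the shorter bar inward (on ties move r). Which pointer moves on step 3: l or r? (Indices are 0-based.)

l

[0,10] min(2,5)*10=20 best=20 * → l++
[1,10] min(6,5)*9=45 best=45 * → r--
[1,9] min(6,19)*8=48 best=48 * → l++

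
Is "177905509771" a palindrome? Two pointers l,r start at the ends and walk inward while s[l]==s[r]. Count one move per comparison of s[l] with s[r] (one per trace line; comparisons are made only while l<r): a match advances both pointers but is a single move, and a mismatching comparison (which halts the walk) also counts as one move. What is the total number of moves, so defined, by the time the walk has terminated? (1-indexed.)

l=1 r=12: '1'=='1', l++,r--
l=2 r=11: '7'=='7', l++,r--
l=3 r=10: '7'=='7', l++,r--
l=4 r=9: '9'=='9', l++,r--
l=5 r=8: '0'=='0', l++,r--
l=6 r=7: '5'=='5', l++,r--

6 moves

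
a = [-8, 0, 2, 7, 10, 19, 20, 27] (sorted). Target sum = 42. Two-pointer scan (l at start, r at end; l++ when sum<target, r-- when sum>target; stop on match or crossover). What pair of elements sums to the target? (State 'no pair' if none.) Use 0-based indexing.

no pair

[0,7] -8+27=19 <42 → l++
[1,7] 0+27=27 <42 → l++
[2,7] 2+27=29 <42 → l++
[3,7] 7+27=34 <42 → l++
[4,7] 10+27=37 <42 → l++
[5,7] 19+27=46 >42 → r--
[5,6] 19+20=39 <42 → l++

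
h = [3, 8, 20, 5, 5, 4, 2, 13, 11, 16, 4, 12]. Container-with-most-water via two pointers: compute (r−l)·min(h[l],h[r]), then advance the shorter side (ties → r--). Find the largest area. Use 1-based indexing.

max area = 112

l=1 r=12: min(3,12)*11=33 best=33 *, l++
l=2 r=12: min(8,12)*10=80 best=80 *, l++
l=3 r=12: min(20,12)*9=108 best=108 *, r--
l=3 r=11: min(20,4)*8=32 best=108, r--
l=3 r=10: min(20,16)*7=112 best=112 *, r--
l=3 r=9: min(20,11)*6=66 best=112, r--
l=3 r=8: min(20,13)*5=65 best=112, r--
l=3 r=7: min(20,2)*4=8 best=112, r--
l=3 r=6: min(20,4)*3=12 best=112, r--
l=3 r=5: min(20,5)*2=10 best=112, r--
l=3 r=4: min(20,5)*1=5 best=112, r--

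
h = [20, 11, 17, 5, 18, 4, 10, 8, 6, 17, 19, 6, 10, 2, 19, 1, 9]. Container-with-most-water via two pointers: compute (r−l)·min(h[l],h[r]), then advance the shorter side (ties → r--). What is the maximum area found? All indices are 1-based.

max area = 266

[1,17] min(20,9)*16=144 best=144 * → r--
[1,16] min(20,1)*15=15 best=144 → r--
[1,15] min(20,19)*14=266 best=266 * → r--
[1,14] min(20,2)*13=26 best=266 → r--
[1,13] min(20,10)*12=120 best=266 → r--
[1,12] min(20,6)*11=66 best=266 → r--
[1,11] min(20,19)*10=190 best=266 → r--
[1,10] min(20,17)*9=153 best=266 → r--
[1,9] min(20,6)*8=48 best=266 → r--
[1,8] min(20,8)*7=56 best=266 → r--
[1,7] min(20,10)*6=60 best=266 → r--
[1,6] min(20,4)*5=20 best=266 → r--
[1,5] min(20,18)*4=72 best=266 → r--
[1,4] min(20,5)*3=15 best=266 → r--
[1,3] min(20,17)*2=34 best=266 → r--
[1,2] min(20,11)*1=11 best=266 → r--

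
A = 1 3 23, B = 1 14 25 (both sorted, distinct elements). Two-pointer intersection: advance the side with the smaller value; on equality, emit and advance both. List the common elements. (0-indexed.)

i=0 j=0: 1==1 emit, i++,j++
i=1 j=1: 3<14, i++
i=2 j=1: 23>14, j++
i=2 j=2: 23<25, i++

intersection = [1]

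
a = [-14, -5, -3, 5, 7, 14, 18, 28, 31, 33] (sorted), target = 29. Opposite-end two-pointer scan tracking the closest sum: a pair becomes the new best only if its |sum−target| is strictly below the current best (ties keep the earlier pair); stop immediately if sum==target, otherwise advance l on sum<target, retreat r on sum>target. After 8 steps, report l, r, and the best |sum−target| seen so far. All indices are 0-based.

l=5, r=6, best |Δ|=1

[0,9] -14+33=19 d=10 * → l++
[1,9] -5+33=28 d=1 * → l++
[2,9] -3+33=30 d=1 → r--
[2,8] -3+31=28 d=1 → l++
[3,8] 5+31=36 d=7 → r--
[3,7] 5+28=33 d=4 → r--
[3,6] 5+18=23 d=6 → l++
[4,6] 7+18=25 d=4 → l++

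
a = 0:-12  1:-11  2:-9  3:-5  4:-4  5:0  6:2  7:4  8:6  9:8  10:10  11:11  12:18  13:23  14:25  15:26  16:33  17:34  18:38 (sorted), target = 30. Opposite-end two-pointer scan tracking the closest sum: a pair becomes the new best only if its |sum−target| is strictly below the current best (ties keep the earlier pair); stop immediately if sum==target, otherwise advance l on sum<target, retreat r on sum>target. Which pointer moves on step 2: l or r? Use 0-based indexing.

l

l=0 r=18: -12+38=26 d=4 *, l++
l=1 r=18: -11+38=27 d=3 *, l++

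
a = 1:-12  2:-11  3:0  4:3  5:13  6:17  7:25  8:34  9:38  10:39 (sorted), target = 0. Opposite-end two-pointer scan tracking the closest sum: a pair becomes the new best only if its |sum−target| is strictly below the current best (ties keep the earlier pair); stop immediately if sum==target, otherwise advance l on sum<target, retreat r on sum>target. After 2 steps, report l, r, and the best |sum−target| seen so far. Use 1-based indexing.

l=1, r=8, best |Δ|=26

[1,10] -12+39=27 d=27 * → r--
[1,9] -12+38=26 d=26 * → r--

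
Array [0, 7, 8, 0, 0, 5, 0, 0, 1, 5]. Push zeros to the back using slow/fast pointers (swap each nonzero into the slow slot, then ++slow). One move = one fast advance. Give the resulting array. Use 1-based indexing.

(s=1,f=1) a[fast]=0 → fast++
(s=1,f=2) a[fast]=7≠0 swap→a[1]=7 → slow++,fast++
(s=2,f=3) a[fast]=8≠0 swap→a[2]=8 → slow++,fast++
(s=3,f=4) a[fast]=0 → fast++
(s=3,f=5) a[fast]=0 → fast++
(s=3,f=6) a[fast]=5≠0 swap→a[3]=5 → slow++,fast++
(s=4,f=7) a[fast]=0 → fast++
(s=4,f=8) a[fast]=0 → fast++
(s=4,f=9) a[fast]=1≠0 swap→a[4]=1 → slow++,fast++
(s=5,f=10) a[fast]=5≠0 swap→a[5]=5 → slow++,fast++

[7, 8, 5, 1, 5, 0, 0, 0, 0, 0]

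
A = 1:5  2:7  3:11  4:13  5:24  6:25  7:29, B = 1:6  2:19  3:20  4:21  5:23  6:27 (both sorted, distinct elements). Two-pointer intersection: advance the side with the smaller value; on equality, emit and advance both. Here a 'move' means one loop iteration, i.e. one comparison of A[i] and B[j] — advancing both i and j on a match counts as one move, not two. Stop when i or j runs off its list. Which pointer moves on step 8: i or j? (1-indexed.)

j

i=1 j=1: 5<6, i++
i=2 j=1: 7>6, j++
i=2 j=2: 7<19, i++
i=3 j=2: 11<19, i++
i=4 j=2: 13<19, i++
i=5 j=2: 24>19, j++
i=5 j=3: 24>20, j++
i=5 j=4: 24>21, j++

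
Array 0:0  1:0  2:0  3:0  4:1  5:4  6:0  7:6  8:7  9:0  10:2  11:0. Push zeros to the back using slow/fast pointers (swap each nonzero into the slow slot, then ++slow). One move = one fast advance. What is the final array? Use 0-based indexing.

[1, 4, 6, 7, 2, 0, 0, 0, 0, 0, 0, 0]

(s=0,f=0) a[fast]=0 → fast++
(s=0,f=1) a[fast]=0 → fast++
(s=0,f=2) a[fast]=0 → fast++
(s=0,f=3) a[fast]=0 → fast++
(s=0,f=4) a[fast]=1≠0 swap→a[0]=1 → slow++,fast++
(s=1,f=5) a[fast]=4≠0 swap→a[1]=4 → slow++,fast++
(s=2,f=6) a[fast]=0 → fast++
(s=2,f=7) a[fast]=6≠0 swap→a[2]=6 → slow++,fast++
(s=3,f=8) a[fast]=7≠0 swap→a[3]=7 → slow++,fast++
(s=4,f=9) a[fast]=0 → fast++
(s=4,f=10) a[fast]=2≠0 swap→a[4]=2 → slow++,fast++
(s=5,f=11) a[fast]=0 → fast++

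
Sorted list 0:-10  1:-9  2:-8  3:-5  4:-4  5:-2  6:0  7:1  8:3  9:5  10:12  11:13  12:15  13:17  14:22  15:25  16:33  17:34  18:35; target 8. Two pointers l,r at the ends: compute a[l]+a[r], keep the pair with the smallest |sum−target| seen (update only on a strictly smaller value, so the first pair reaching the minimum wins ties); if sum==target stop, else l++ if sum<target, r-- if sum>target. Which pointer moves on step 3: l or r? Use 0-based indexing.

r

[0,18] -10+35=25 d=17 * → r--
[0,17] -10+34=24 d=16 * → r--
[0,16] -10+33=23 d=15 * → r--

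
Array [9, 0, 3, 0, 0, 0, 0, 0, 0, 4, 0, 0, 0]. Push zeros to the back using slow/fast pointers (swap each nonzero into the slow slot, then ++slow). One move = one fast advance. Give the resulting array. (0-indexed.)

slow=0 fast=0: a[fast]=9≠0 swap→a[0]=9, slow++,fast++
slow=1 fast=1: a[fast]=0, fast++
slow=1 fast=2: a[fast]=3≠0 swap→a[1]=3, slow++,fast++
slow=2 fast=3: a[fast]=0, fast++
slow=2 fast=4: a[fast]=0, fast++
slow=2 fast=5: a[fast]=0, fast++
slow=2 fast=6: a[fast]=0, fast++
slow=2 fast=7: a[fast]=0, fast++
slow=2 fast=8: a[fast]=0, fast++
slow=2 fast=9: a[fast]=4≠0 swap→a[2]=4, slow++,fast++
slow=3 fast=10: a[fast]=0, fast++
slow=3 fast=11: a[fast]=0, fast++
slow=3 fast=12: a[fast]=0, fast++

[9, 3, 4, 0, 0, 0, 0, 0, 0, 0, 0, 0, 0]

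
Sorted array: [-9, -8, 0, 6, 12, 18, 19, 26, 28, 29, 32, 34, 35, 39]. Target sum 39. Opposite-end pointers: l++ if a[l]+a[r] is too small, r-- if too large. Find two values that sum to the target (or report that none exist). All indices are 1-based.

l=1 r=14: -9+39=30 <39, l++
l=2 r=14: -8+39=31 <39, l++
l=3 r=14: 0+39=39, found

(0, 39)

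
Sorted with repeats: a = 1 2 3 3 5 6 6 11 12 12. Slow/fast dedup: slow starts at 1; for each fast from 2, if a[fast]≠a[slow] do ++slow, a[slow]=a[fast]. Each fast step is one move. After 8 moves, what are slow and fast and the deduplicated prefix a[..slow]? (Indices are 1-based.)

slow=7, fast=10, prefix=[1, 2, 3, 5, 6, 11, 12]

(s=1,f=2) a[fast]=2≠a[slow]=1 write a[2]=2 → slow++,fast++
(s=2,f=3) a[fast]=3≠a[slow]=2 write a[3]=3 → slow++,fast++
(s=3,f=4) a[fast]=3=a[slow] dup → fast++
(s=3,f=5) a[fast]=5≠a[slow]=3 write a[4]=5 → slow++,fast++
(s=4,f=6) a[fast]=6≠a[slow]=5 write a[5]=6 → slow++,fast++
(s=5,f=7) a[fast]=6=a[slow] dup → fast++
(s=5,f=8) a[fast]=11≠a[slow]=6 write a[6]=11 → slow++,fast++
(s=6,f=9) a[fast]=12≠a[slow]=11 write a[7]=12 → slow++,fast++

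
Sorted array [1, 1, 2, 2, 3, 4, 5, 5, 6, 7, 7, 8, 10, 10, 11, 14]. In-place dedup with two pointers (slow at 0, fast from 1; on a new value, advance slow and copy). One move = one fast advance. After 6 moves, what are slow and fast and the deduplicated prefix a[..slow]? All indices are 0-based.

(s=0,f=1) a[fast]=1=a[slow] dup → fast++
(s=0,f=2) a[fast]=2≠a[slow]=1 write a[1]=2 → slow++,fast++
(s=1,f=3) a[fast]=2=a[slow] dup → fast++
(s=1,f=4) a[fast]=3≠a[slow]=2 write a[2]=3 → slow++,fast++
(s=2,f=5) a[fast]=4≠a[slow]=3 write a[3]=4 → slow++,fast++
(s=3,f=6) a[fast]=5≠a[slow]=4 write a[4]=5 → slow++,fast++

slow=4, fast=7, prefix=[1, 2, 3, 4, 5]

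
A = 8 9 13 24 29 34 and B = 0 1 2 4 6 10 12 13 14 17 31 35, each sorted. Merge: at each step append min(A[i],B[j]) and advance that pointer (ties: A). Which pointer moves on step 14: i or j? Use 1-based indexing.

[i=1,j=1] A[i]=8>B[j]=0 take 0 → j++
[i=1,j=2] A[i]=8>B[j]=1 take 1 → j++
[i=1,j=3] A[i]=8>B[j]=2 take 2 → j++
[i=1,j=4] A[i]=8>B[j]=4 take 4 → j++
[i=1,j=5] A[i]=8>B[j]=6 take 6 → j++
[i=1,j=6] A[i]=8<=B[j]=10 take 8 → i++
[i=2,j=6] A[i]=9<=B[j]=10 take 9 → i++
[i=3,j=6] A[i]=13>B[j]=10 take 10 → j++
[i=3,j=7] A[i]=13>B[j]=12 take 12 → j++
[i=3,j=8] A[i]=13<=B[j]=13 take 13 → i++
[i=4,j=8] A[i]=24>B[j]=13 take 13 → j++
[i=4,j=9] A[i]=24>B[j]=14 take 14 → j++
[i=4,j=10] A[i]=24>B[j]=17 take 17 → j++
[i=4,j=11] A[i]=24<=B[j]=31 take 24 → i++

i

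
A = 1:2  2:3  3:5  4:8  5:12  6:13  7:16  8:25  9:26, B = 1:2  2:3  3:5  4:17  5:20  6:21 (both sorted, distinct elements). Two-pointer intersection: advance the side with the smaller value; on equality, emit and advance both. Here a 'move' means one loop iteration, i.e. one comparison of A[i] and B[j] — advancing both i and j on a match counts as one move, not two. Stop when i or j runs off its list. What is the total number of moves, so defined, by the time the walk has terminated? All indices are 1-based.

10 moves

[i=1,j=1] 2==2 emit → i++,j++
[i=2,j=2] 3==3 emit → i++,j++
[i=3,j=3] 5==5 emit → i++,j++
[i=4,j=4] 8<17 → i++
[i=5,j=4] 12<17 → i++
[i=6,j=4] 13<17 → i++
[i=7,j=4] 16<17 → i++
[i=8,j=4] 25>17 → j++
[i=8,j=5] 25>20 → j++
[i=8,j=6] 25>21 → j++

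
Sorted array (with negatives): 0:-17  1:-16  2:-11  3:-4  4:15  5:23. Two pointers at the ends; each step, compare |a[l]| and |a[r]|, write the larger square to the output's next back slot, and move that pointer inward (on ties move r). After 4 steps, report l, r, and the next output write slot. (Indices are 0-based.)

l=2, r=3, next write slot=1

[0,5] |-17|<=|23| out[5]=529 → r--
[0,4] |-17|>|15| out[4]=289 → l++
[1,4] |-16|>|15| out[3]=256 → l++
[2,4] |-11|<=|15| out[2]=225 → r--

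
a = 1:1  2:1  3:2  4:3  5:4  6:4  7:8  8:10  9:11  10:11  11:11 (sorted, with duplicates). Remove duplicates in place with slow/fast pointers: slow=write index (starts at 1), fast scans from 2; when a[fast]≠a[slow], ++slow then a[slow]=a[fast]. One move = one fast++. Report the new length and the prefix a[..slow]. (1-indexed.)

length 7; prefix = [1, 2, 3, 4, 8, 10, 11]

(s=1,f=2) a[fast]=1=a[slow] dup → fast++
(s=1,f=3) a[fast]=2≠a[slow]=1 write a[2]=2 → slow++,fast++
(s=2,f=4) a[fast]=3≠a[slow]=2 write a[3]=3 → slow++,fast++
(s=3,f=5) a[fast]=4≠a[slow]=3 write a[4]=4 → slow++,fast++
(s=4,f=6) a[fast]=4=a[slow] dup → fast++
(s=4,f=7) a[fast]=8≠a[slow]=4 write a[5]=8 → slow++,fast++
(s=5,f=8) a[fast]=10≠a[slow]=8 write a[6]=10 → slow++,fast++
(s=6,f=9) a[fast]=11≠a[slow]=10 write a[7]=11 → slow++,fast++
(s=7,f=10) a[fast]=11=a[slow] dup → fast++
(s=7,f=11) a[fast]=11=a[slow] dup → fast++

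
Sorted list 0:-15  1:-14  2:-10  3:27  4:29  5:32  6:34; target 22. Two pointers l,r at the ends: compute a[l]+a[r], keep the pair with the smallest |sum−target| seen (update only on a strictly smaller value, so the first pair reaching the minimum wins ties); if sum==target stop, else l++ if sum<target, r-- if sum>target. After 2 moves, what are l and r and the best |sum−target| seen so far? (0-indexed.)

l=2, r=6, best |Δ|=2

[0,6] -15+34=19 d=3 * → l++
[1,6] -14+34=20 d=2 * → l++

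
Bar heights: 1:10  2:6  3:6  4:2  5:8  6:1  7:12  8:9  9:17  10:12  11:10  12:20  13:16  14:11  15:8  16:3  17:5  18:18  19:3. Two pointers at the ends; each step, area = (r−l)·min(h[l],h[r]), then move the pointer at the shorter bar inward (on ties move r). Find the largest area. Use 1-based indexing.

[1,19] min(10,3)*18=54 best=54 * → r--
[1,18] min(10,18)*17=170 best=170 * → l++
[2,18] min(6,18)*16=96 best=170 → l++
[3,18] min(6,18)*15=90 best=170 → l++
[4,18] min(2,18)*14=28 best=170 → l++
[5,18] min(8,18)*13=104 best=170 → l++
[6,18] min(1,18)*12=12 best=170 → l++
[7,18] min(12,18)*11=132 best=170 → l++
[8,18] min(9,18)*10=90 best=170 → l++
[9,18] min(17,18)*9=153 best=170 → l++
[10,18] min(12,18)*8=96 best=170 → l++
[11,18] min(10,18)*7=70 best=170 → l++
[12,18] min(20,18)*6=108 best=170 → r--
[12,17] min(20,5)*5=25 best=170 → r--
[12,16] min(20,3)*4=12 best=170 → r--
[12,15] min(20,8)*3=24 best=170 → r--
[12,14] min(20,11)*2=22 best=170 → r--
[12,13] min(20,16)*1=16 best=170 → r--

max area = 170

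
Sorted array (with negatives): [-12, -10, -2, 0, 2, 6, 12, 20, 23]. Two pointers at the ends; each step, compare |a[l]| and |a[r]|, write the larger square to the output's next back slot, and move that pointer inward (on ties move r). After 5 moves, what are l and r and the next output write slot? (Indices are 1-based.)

l=3, r=6, next write slot=4

[1,9] |-12|<=|23| out[9]=529 → r--
[1,8] |-12|<=|20| out[8]=400 → r--
[1,7] |-12|<=|12| out[7]=144 → r--
[1,6] |-12|>|6| out[6]=144 → l++
[2,6] |-10|>|6| out[5]=100 → l++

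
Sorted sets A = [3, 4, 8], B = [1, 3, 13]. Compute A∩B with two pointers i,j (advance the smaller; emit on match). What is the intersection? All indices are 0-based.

i=0 j=0: 3>1, j++
i=0 j=1: 3==3 emit, i++,j++
i=1 j=2: 4<13, i++
i=2 j=2: 8<13, i++

intersection = [3]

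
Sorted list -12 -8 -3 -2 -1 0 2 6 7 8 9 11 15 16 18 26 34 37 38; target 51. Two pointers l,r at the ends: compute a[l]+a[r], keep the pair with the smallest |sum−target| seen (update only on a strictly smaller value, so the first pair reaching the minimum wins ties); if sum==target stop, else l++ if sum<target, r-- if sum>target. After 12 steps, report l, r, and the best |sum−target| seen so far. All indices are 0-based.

l=12, r=18, best |Δ|=2

[0,18] -12+38=26 d=25 * → l++
[1,18] -8+38=30 d=21 * → l++
[2,18] -3+38=35 d=16 * → l++
[3,18] -2+38=36 d=15 * → l++
[4,18] -1+38=37 d=14 * → l++
[5,18] 0+38=38 d=13 * → l++
[6,18] 2+38=40 d=11 * → l++
[7,18] 6+38=44 d=7 * → l++
[8,18] 7+38=45 d=6 * → l++
[9,18] 8+38=46 d=5 * → l++
[10,18] 9+38=47 d=4 * → l++
[11,18] 11+38=49 d=2 * → l++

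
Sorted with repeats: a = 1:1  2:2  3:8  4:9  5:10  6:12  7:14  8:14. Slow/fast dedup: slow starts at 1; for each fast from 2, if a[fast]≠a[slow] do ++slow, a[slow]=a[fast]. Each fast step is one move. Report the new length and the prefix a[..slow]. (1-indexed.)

slow=1 fast=2: a[fast]=2≠a[slow]=1 write a[2]=2, slow++,fast++
slow=2 fast=3: a[fast]=8≠a[slow]=2 write a[3]=8, slow++,fast++
slow=3 fast=4: a[fast]=9≠a[slow]=8 write a[4]=9, slow++,fast++
slow=4 fast=5: a[fast]=10≠a[slow]=9 write a[5]=10, slow++,fast++
slow=5 fast=6: a[fast]=12≠a[slow]=10 write a[6]=12, slow++,fast++
slow=6 fast=7: a[fast]=14≠a[slow]=12 write a[7]=14, slow++,fast++
slow=7 fast=8: a[fast]=14=a[slow] dup, fast++

length 7; prefix = [1, 2, 8, 9, 10, 12, 14]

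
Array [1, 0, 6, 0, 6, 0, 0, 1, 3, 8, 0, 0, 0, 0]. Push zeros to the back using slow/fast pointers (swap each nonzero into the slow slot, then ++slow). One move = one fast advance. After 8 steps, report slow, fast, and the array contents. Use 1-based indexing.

slow=5, fast=9, a=[1, 6, 6, 1, 0, 0, 0, 0, 3, 8, 0, 0, 0, 0]

slow=1 fast=1: a[fast]=1≠0 swap→a[1]=1, slow++,fast++
slow=2 fast=2: a[fast]=0, fast++
slow=2 fast=3: a[fast]=6≠0 swap→a[2]=6, slow++,fast++
slow=3 fast=4: a[fast]=0, fast++
slow=3 fast=5: a[fast]=6≠0 swap→a[3]=6, slow++,fast++
slow=4 fast=6: a[fast]=0, fast++
slow=4 fast=7: a[fast]=0, fast++
slow=4 fast=8: a[fast]=1≠0 swap→a[4]=1, slow++,fast++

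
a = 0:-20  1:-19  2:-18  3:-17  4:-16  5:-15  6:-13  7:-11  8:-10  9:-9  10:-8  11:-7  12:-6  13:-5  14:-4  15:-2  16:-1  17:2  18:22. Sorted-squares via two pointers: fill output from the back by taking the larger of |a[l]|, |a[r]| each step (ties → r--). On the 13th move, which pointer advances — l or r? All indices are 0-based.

l=0 r=18: |-20|<=|22| out[18]=484, r--
l=0 r=17: |-20|>|2| out[17]=400, l++
l=1 r=17: |-19|>|2| out[16]=361, l++
l=2 r=17: |-18|>|2| out[15]=324, l++
l=3 r=17: |-17|>|2| out[14]=289, l++
l=4 r=17: |-16|>|2| out[13]=256, l++
l=5 r=17: |-15|>|2| out[12]=225, l++
l=6 r=17: |-13|>|2| out[11]=169, l++
l=7 r=17: |-11|>|2| out[10]=121, l++
l=8 r=17: |-10|>|2| out[9]=100, l++
l=9 r=17: |-9|>|2| out[8]=81, l++
l=10 r=17: |-8|>|2| out[7]=64, l++
l=11 r=17: |-7|>|2| out[6]=49, l++

l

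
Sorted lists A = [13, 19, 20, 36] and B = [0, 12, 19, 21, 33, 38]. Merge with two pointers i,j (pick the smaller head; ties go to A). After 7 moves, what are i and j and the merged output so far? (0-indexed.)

[i=0,j=0] A[i]=13>B[j]=0 take 0 → j++
[i=0,j=1] A[i]=13>B[j]=12 take 12 → j++
[i=0,j=2] A[i]=13<=B[j]=19 take 13 → i++
[i=1,j=2] A[i]=19<=B[j]=19 take 19 → i++
[i=2,j=2] A[i]=20>B[j]=19 take 19 → j++
[i=2,j=3] A[i]=20<=B[j]=21 take 20 → i++
[i=3,j=3] A[i]=36>B[j]=21 take 21 → j++

i=3, j=4, merged so far=[0, 12, 13, 19, 19, 20, 21]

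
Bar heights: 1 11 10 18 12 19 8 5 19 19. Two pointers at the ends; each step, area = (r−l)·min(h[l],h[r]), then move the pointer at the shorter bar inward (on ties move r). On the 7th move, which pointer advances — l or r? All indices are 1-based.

r

l=1 r=10: min(1,19)*9=9 best=9 *, l++
l=2 r=10: min(11,19)*8=88 best=88 *, l++
l=3 r=10: min(10,19)*7=70 best=88, l++
l=4 r=10: min(18,19)*6=108 best=108 *, l++
l=5 r=10: min(12,19)*5=60 best=108, l++
l=6 r=10: min(19,19)*4=76 best=108, r--
l=6 r=9: min(19,19)*3=57 best=108, r--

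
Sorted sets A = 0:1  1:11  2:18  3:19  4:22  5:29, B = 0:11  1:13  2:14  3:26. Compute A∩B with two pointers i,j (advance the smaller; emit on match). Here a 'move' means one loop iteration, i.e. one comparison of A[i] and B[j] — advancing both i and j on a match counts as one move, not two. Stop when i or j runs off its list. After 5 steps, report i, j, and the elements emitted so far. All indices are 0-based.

[i=0,j=0] 1<11 → i++
[i=1,j=0] 11==11 emit → i++,j++
[i=2,j=1] 18>13 → j++
[i=2,j=2] 18>14 → j++
[i=2,j=3] 18<26 → i++

i=3, j=3, emitted=[11]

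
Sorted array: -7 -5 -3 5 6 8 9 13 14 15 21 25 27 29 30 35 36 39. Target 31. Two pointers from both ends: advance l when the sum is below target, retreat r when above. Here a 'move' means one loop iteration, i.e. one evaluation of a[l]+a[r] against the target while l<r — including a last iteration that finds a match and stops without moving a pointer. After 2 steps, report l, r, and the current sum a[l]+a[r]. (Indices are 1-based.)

[1,18] -7+39=32 >31 → r--
[1,17] -7+36=29 <31 → l++

l=2, r=17, sum=31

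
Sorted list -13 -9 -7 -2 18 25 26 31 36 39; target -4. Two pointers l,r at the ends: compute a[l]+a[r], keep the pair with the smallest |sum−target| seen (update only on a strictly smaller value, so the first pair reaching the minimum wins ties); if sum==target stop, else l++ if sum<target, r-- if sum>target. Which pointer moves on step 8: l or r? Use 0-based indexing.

[0,9] -13+39=26 d=30 * → r--
[0,8] -13+36=23 d=27 * → r--
[0,7] -13+31=18 d=22 * → r--
[0,6] -13+26=13 d=17 * → r--
[0,5] -13+25=12 d=16 * → r--
[0,4] -13+18=5 d=9 * → r--
[0,3] -13+-2=-15 d=11 → l++
[1,3] -9+-2=-11 d=7 * → l++

l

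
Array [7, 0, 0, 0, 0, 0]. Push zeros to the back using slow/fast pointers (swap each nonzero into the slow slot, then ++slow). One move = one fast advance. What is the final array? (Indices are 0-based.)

slow=0 fast=0: a[fast]=7≠0 swap→a[0]=7, slow++,fast++
slow=1 fast=1: a[fast]=0, fast++
slow=1 fast=2: a[fast]=0, fast++
slow=1 fast=3: a[fast]=0, fast++
slow=1 fast=4: a[fast]=0, fast++
slow=1 fast=5: a[fast]=0, fast++

[7, 0, 0, 0, 0, 0]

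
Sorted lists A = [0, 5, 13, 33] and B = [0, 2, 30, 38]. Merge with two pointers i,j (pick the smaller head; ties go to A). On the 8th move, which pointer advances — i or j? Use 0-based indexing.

j

[i=0,j=0] A[i]=0<=B[j]=0 take 0 → i++
[i=1,j=0] A[i]=5>B[j]=0 take 0 → j++
[i=1,j=1] A[i]=5>B[j]=2 take 2 → j++
[i=1,j=2] A[i]=5<=B[j]=30 take 5 → i++
[i=2,j=2] A[i]=13<=B[j]=30 take 13 → i++
[i=3,j=2] A[i]=33>B[j]=30 take 30 → j++
[i=3,j=3] A[i]=33<=B[j]=38 take 33 → i++
[i=4,j=3] A done, take B[j]=38 → j++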